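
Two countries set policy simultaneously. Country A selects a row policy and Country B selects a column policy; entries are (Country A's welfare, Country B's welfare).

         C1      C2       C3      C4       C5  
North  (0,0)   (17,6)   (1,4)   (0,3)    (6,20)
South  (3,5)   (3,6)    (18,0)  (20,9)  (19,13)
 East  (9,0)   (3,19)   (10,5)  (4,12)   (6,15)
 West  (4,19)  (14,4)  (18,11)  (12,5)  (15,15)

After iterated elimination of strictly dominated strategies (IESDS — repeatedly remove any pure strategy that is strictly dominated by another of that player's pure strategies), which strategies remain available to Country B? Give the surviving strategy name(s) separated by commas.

For Country B, C5 strictly dominates C3 on the remaining rows (North: 20>4, South: 13>0, East: 15>5, West: 15>11); eliminate C3.
Column C4 is eliminated: C5 beats it against every remaining row (North: 20>3, South: 13>9, East: 15>12, West: 15>5).
Among the remaining strategies, none is strictly dominated by another pure strategy of the same player, so the elimination stops.
Surviving strategies — Country A: {North, South, East, West}; Country B: {C1, C2, C5}.

C1, C2, C5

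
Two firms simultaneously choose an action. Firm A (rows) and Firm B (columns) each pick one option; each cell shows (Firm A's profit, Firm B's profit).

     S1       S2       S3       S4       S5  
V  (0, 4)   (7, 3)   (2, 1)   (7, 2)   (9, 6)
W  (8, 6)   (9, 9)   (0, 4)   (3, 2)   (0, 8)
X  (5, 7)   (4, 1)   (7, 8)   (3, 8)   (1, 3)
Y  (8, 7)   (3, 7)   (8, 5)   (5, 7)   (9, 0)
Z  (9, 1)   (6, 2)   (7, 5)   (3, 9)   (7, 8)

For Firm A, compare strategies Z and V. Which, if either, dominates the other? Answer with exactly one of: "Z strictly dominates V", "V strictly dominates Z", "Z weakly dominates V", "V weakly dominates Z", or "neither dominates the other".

neither dominates the other

Z's payoffs vs V's, by Firm B's action — S1: 9>0, S2: 6<7, S3: 7>2, S4: 3<7, S5: 7<9.
Z does better at S1, S3 but worse at S2, S4, S5; neither strategy dominates the other.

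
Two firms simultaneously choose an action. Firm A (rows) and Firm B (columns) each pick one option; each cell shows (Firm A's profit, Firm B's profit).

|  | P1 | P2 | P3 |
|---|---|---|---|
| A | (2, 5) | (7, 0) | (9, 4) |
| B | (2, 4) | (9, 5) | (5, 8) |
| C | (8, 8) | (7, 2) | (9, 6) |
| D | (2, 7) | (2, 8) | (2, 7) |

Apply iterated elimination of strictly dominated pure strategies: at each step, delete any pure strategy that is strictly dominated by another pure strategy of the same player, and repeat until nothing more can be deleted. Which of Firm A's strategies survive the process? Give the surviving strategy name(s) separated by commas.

C

Firm A's strategy D is strictly dominated by C (P1: 8>2, P2: 7>2, P3: 9>2) and is removed.
For Firm B, P3 strictly dominates P2 on the remaining rows (A: 4>0, B: 8>5, C: 6>2); eliminate P2.
Row B is eliminated: C beats it against every remaining column (P1: 8>2, P3: 9>5).
Firm B's strategy P3 is strictly dominated by P1 (A: 5>4, C: 8>6) and is removed.
Firm A's strategy A is strictly dominated by C (P1: 8>2) and is removed.
Among the remaining strategies, none is strictly dominated by another pure strategy of the same player, so the elimination stops.
Surviving strategies — Firm A: {C}; Firm B: {P1}.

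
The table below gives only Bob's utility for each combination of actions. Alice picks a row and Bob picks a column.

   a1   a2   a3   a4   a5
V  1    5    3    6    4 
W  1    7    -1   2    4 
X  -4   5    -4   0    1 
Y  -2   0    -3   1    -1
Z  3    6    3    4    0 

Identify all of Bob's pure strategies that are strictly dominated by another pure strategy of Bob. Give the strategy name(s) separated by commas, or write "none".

a1: dominated, since a2 does at least as well everywhere (V: 5>1, W: 7>1, X: 5>-4, Y: 0>-2, Z: 6>3).
a2 is not dominated — it holds its own against a1 at V (5>1); a3 at V (5>3); a4 at W (7>2); a5 at V (5>4).
a3 is strictly dominated by a2 (V: 5>3, W: 7>-1, X: 5>-4, Y: 0>-3, Z: 6>3).
a4 is not dominated — it holds its own against a1 at V (6>1); a2 at V (6>5); a3 at V (6>3); a5 at V (6>4).
a5 is strictly dominated by a2 (V: 5>4, W: 7>4, X: 5>1, Y: 0>-1, Z: 6>0).

a1, a3, a5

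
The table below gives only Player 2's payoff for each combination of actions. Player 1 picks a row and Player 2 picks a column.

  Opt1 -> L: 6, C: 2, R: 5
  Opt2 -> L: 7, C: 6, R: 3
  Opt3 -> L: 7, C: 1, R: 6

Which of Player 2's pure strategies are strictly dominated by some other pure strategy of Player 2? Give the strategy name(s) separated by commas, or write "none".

C, R

L is not dominated — it holds its own against C at Opt1 (6>2); R at Opt1 (6>5).
C is strictly dominated by L (Opt1: 6>2, Opt2: 7>6, Opt3: 7>1).
R is strictly dominated by L (Opt1: 6>5, Opt2: 7>3, Opt3: 7>6).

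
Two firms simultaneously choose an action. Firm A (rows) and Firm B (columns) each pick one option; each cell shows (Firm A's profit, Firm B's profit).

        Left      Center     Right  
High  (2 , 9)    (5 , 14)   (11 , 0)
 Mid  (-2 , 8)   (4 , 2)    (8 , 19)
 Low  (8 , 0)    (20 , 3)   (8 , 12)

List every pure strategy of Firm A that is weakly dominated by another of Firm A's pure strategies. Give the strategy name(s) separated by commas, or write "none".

Mid

High: no other strategy beats it everywhere (Mid at Left (2>-2); Low at Right (11>8)).
Mid is weakly dominated by High (Left: 2>-2, Center: 5>4, Right: 11>8).
Low is not dominated — it holds its own against High at Left (8>2); Mid at Left (8>-2).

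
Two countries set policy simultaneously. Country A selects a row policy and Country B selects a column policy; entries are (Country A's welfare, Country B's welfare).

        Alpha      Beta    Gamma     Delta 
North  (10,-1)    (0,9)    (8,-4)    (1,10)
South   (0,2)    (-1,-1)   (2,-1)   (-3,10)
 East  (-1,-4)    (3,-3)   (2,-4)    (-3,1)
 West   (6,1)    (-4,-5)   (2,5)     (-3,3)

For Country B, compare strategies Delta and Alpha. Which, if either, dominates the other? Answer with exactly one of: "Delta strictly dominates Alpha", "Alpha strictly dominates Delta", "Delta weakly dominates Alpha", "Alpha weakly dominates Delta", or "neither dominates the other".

Compare Delta to Alpha across every action of Country A: North: 10>-1, South: 10>2, East: 1>-4, West: 3>1.
Every comparison favours Delta, so Delta strictly dominates Alpha.

Delta strictly dominates Alpha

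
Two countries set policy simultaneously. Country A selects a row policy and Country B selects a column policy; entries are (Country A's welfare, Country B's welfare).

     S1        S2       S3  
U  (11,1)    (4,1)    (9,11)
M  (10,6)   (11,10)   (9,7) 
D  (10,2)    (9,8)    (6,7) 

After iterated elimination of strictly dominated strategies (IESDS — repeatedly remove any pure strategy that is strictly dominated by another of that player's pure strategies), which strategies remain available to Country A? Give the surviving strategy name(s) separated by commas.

U, M

Country B's strategy S1 is strictly dominated by S3 (U: 11>1, M: 7>6, D: 7>2) and is removed.
Country A's strategy D is strictly dominated by M (S2: 11>9, S3: 9>6) and is removed.
Among the remaining strategies, none is strictly dominated by another pure strategy of the same player, so the elimination stops.
Surviving strategies — Country A: {U, M}; Country B: {S2, S3}.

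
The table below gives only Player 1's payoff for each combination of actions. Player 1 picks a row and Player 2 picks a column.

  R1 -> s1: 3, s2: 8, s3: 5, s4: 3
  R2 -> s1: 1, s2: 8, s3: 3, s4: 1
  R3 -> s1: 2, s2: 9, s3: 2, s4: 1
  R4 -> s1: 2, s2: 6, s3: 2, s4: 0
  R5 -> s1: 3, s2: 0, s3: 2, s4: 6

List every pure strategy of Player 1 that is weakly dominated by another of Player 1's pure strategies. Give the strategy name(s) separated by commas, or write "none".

R1: no other strategy beats it everywhere (R2 at s1 (3>1); R3 at s1 (3>2); R4 at s1 (3>2); R5 at s2 (8>0)).
R1 weakly dominates R2 — s1: 3>1, s2: 8=8, s3: 5>3, s4: 3>1.
R3 is not dominated — it holds its own against R1 at s2 (9>8); R2 at s1 (2>1); R4 at s2 (9>6); R5 at s2 (9>0).
R1 weakly dominates R4 — s1: 3>2, s2: 8>6, s3: 5>2, s4: 3>0.
R5: no other strategy beats it everywhere (R1 at s4 (6>3); R2 at s1 (3>1); R3 at s1 (3>2); R4 at s1 (3>2)).

R2, R4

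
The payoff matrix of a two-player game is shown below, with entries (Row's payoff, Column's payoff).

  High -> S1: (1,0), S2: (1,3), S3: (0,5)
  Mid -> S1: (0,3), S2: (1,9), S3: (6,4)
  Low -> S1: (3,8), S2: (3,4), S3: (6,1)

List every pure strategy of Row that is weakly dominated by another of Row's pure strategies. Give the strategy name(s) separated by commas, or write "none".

High: dominated, since Low does at least as well everywhere (S1: 3>1, S2: 3>1, S3: 6>0).
Mid: dominated, since Low does at least as well everywhere (S1: 3>0, S2: 3>1, S3: 6=6).
Low: no other strategy beats it everywhere (High at S1 (3>1); Mid at S1 (3>0)).

High, Mid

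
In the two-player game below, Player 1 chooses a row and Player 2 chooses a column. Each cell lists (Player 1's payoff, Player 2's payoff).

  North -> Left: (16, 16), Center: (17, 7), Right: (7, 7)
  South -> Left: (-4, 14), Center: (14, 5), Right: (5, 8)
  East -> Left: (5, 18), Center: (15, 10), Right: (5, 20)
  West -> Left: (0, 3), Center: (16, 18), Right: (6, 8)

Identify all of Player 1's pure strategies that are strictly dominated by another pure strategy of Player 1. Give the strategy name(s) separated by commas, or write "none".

North is not dominated — it holds its own against South at Left (16>-4); East at Left (16>5); West at Left (16>0).
South is strictly dominated by North (Left: 16>-4, Center: 17>14, Right: 7>5).
East: dominated, since North does at least as well everywhere (Left: 16>5, Center: 17>15, Right: 7>5).
West is strictly dominated by North (Left: 16>0, Center: 17>16, Right: 7>6).

South, East, West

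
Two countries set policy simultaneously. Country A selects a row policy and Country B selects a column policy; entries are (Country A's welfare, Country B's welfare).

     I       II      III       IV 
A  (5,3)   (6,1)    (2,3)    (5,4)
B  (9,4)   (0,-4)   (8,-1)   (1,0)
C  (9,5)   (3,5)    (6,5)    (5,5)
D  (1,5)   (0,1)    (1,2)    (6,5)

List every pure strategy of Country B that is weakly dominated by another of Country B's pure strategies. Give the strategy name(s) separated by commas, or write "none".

II, III

I is not dominated — it holds its own against II at A (3>1); III at B (4>-1); IV at B (4>0).
II is weakly dominated by I (A: 3>1, B: 4>-4, C: 5=5, D: 5>1).
III is weakly dominated by I (A: 3=3, B: 4>-1, C: 5=5, D: 5>2).
Nothing dominates IV: I at A (4>3); II at A (4>1); III at A (4>3).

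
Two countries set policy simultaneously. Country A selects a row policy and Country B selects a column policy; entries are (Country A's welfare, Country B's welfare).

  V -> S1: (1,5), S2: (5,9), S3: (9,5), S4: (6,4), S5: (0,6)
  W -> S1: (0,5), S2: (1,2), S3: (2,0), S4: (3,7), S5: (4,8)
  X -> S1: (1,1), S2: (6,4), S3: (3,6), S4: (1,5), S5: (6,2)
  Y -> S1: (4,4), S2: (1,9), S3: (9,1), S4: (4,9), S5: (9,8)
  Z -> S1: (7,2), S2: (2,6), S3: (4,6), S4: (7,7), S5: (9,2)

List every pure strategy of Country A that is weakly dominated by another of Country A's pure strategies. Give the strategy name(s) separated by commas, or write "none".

W

V: no other strategy beats it everywhere (W at S1 (1>0); X at S3 (9>3); Y at S2 (5>1); Z at S2 (5>2)).
W is weakly dominated by Y (S1: 4>0, S2: 1=1, S3: 9>2, S4: 4>3, S5: 9>4).
Nothing dominates X: V at S2 (6>5); W at S1 (1>0); Y at S2 (6>1); Z at S2 (6>2).
Y is not dominated — it holds its own against V at S1 (4>1); W at S1 (4>0); X at S1 (4>1); Z at S3 (9>4).
Z: no other strategy beats it everywhere (V at S1 (7>1); W at S1 (7>0); X at S1 (7>1); Y at S1 (7>4)).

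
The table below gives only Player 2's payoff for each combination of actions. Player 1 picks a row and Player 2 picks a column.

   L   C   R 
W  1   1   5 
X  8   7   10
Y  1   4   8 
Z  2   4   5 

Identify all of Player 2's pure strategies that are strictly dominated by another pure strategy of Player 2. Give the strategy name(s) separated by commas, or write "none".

L is strictly dominated by R (W: 5>1, X: 10>8, Y: 8>1, Z: 5>2).
R strictly dominates C — W: 5>1, X: 10>7, Y: 8>4, Z: 5>4.
R: no other strategy beats it everywhere (L at W (5>1); C at W (5>1)).

L, C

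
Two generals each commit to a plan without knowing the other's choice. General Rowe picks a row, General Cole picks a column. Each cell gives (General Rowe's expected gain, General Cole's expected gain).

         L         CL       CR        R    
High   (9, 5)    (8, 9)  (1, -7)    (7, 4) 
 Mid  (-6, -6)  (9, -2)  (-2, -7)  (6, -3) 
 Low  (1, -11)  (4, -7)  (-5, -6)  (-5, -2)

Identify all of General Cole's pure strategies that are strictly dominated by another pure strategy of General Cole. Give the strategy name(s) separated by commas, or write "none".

L, CR

CL strictly dominates L — High: 9>5, Mid: -2>-6, Low: -7>-11.
CL: no other strategy beats it everywhere (L at High (9>5); CR at High (9>-7); R at High (9>4)).
R strictly dominates CR — High: 4>-7, Mid: -3>-7, Low: -2>-6.
Nothing dominates R: L at Mid (-3>-6); CL at Low (-2>-7); CR at High (4>-7).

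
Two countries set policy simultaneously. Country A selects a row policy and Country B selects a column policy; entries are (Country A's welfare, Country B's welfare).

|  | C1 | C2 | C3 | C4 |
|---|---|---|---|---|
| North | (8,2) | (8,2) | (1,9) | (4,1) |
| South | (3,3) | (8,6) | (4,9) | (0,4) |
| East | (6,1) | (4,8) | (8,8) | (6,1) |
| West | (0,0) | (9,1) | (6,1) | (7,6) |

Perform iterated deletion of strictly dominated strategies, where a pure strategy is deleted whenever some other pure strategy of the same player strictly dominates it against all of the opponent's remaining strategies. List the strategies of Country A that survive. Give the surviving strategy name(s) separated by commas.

Country B's strategy C1 is strictly dominated by C3 (North: 9>2, South: 9>3, East: 8>1, West: 1>0) and is removed.
Row North is eliminated: West beats it against every remaining column (C2: 9>8, C3: 6>1, C4: 7>4).
Row South is eliminated: West beats it against every remaining column (C2: 9>8, C3: 6>4, C4: 7>0).
Among the remaining strategies, none is strictly dominated by another pure strategy of the same player, so the elimination stops.
Surviving strategies — Country A: {East, West}; Country B: {C2, C3, C4}.

East, West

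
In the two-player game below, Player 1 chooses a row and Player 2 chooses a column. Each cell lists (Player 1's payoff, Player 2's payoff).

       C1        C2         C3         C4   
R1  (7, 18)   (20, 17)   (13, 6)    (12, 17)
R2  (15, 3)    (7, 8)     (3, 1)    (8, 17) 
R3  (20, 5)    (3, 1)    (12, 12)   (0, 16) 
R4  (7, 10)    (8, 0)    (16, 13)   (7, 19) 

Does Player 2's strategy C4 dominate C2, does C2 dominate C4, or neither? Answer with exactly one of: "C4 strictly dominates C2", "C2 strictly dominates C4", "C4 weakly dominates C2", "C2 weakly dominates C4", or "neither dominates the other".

C4 weakly dominates C2

Compare C4 to C2 across each choice by Player 1: R1: 17=17, R2: 17>8, R3: 16>1, R4: 19>0.
C4 is at least as good everywhere and strictly better somewhere (tied only at R1), so C4 weakly but not strictly dominates C2.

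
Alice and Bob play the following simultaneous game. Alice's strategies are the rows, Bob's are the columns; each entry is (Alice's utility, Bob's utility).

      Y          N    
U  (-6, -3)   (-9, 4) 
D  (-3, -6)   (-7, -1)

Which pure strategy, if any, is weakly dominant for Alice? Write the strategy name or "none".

D

D vs U: Y: -3>-6, N: -7>-9.
D is at least as good as every other strategy against every opponent action, so it is weakly dominant.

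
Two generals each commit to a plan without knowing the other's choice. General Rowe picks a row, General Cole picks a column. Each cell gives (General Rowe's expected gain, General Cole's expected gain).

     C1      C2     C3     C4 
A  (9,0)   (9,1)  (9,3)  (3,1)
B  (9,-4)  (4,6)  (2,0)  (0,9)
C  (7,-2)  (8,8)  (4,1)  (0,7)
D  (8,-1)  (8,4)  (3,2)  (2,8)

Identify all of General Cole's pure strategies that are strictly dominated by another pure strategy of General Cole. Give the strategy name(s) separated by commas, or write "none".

C1

C1 is strictly dominated by C2 (A: 1>0, B: 6>-4, C: 8>-2, D: 4>-1).
C2 is not dominated — it holds its own against C1 at A (1>0); C3 at B (6>0); C4 at A (1=1).
C3: no other strategy beats it everywhere (C1 at A (3>0); C2 at A (3>1); C4 at A (3>1)).
C4: no other strategy beats it everywhere (C1 at A (1>0); C2 at A (1=1); C3 at B (9>0)).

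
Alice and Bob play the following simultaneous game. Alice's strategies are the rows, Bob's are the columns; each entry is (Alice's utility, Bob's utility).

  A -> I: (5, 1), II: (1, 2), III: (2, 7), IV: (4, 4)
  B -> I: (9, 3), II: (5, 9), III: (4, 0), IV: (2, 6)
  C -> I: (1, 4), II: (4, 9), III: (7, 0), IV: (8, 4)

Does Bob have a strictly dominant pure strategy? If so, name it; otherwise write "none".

none

I fails to dominate II at A (1<2).
II fails to dominate III at A (2<7).
III fails to dominate I at B (0<3).
IV fails to dominate I at C (4=4).
No single strategy dominates all the others.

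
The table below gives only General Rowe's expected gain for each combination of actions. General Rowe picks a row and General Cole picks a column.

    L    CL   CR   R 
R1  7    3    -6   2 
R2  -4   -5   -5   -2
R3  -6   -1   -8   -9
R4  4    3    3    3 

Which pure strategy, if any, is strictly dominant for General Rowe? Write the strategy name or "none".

none

R1 fails to dominate R2 at CR (-6<-5).
R2 fails to dominate R1 at L (-4<7).
R3 fails to dominate R1 at L (-6<7).
R4 fails to dominate R1 at L (4<7).
No single strategy dominates all the others.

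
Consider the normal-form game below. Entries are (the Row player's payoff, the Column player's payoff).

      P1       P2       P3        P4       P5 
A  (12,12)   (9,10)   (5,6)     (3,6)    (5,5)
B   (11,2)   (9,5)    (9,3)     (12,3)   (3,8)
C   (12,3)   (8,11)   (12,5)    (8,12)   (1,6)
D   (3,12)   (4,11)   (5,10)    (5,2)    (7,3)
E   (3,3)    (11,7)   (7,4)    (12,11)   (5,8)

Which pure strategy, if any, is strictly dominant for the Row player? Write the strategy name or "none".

none

A fails to dominate B at P2 (9=9).
B fails to dominate A at P1 (11<12).
C fails to dominate A at P1 (12=12).
D fails to dominate A at P1 (3<12).
E fails to dominate A at P1 (3<12).
No single strategy dominates all the others.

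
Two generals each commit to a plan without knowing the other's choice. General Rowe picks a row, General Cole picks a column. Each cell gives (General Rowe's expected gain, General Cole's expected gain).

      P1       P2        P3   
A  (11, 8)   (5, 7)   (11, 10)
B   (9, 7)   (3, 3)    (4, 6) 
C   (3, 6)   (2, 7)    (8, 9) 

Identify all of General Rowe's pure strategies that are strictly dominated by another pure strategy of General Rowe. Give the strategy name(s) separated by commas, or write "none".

Nothing dominates A: B at P1 (11>9); C at P1 (11>3).
A strictly dominates B — P1: 11>9, P2: 5>3, P3: 11>4.
C is strictly dominated by A (P1: 11>3, P2: 5>2, P3: 11>8).

B, C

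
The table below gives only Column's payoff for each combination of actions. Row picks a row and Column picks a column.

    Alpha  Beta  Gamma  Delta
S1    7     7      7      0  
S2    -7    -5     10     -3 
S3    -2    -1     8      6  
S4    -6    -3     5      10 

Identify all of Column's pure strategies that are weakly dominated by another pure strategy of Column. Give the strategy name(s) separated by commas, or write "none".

Alpha: dominated, since Beta does at least as well everywhere (S1: 7=7, S2: -5>-7, S3: -1>-2, S4: -3>-6).
Beta is weakly dominated by Gamma (S1: 7=7, S2: 10>-5, S3: 8>-1, S4: 5>-3).
Gamma is not dominated — it holds its own against Alpha at S2 (10>-7); Beta at S2 (10>-5); Delta at S1 (7>0).
Delta is not dominated — it holds its own against Alpha at S2 (-3>-7); Beta at S2 (-3>-5); Gamma at S4 (10>5).

Alpha, Beta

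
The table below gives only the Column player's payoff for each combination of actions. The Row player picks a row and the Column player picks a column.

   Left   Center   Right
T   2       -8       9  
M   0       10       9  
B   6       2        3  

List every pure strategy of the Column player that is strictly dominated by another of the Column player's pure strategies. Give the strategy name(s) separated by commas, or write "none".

none

Nothing dominates Left: Center at T (2>-8); Right at B (6>3).
Nothing dominates Center: Left at M (10>0); Right at M (10>9).
Right: no other strategy beats it everywhere (Left at T (9>2); Center at T (9>-8)).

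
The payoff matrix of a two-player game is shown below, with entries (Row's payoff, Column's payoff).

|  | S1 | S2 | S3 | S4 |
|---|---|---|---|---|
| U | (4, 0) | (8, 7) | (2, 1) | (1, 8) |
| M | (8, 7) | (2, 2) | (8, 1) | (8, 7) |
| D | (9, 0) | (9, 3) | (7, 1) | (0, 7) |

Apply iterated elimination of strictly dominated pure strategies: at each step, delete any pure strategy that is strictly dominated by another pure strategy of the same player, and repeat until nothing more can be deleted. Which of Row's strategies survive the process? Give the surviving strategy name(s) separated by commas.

Column's strategy S2 is strictly dominated by S4 (U: 8>7, M: 7>2, D: 7>3) and is removed.
Row's strategy U is strictly dominated by M (S1: 8>4, S3: 8>2, S4: 8>1) and is removed.
Column S3 is eliminated: S4 beats it against every remaining row (M: 7>1, D: 7>1).
Among the remaining strategies, none is strictly dominated by another pure strategy of the same player, so the elimination stops.
Surviving strategies — Row: {M, D}; Column: {S1, S4}.

M, D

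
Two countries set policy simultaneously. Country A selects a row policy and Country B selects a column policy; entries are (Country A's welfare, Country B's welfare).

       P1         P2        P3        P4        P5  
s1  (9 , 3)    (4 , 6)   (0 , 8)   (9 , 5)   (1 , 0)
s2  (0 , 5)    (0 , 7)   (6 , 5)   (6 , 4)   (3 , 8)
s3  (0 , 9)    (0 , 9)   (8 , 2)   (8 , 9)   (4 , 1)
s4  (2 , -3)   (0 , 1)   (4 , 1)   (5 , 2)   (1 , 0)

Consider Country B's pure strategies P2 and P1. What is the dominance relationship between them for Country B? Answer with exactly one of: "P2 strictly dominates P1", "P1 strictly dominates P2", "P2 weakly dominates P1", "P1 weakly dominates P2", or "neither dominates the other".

P2 weakly dominates P1

Compare P2 to P1 across every action of Country A: s1: 6>3, s2: 7>5, s3: 9=9, s4: 1>-3.
P2 is at least as good everywhere and strictly better somewhere (tied only at s3), so P2 weakly but not strictly dominates P1.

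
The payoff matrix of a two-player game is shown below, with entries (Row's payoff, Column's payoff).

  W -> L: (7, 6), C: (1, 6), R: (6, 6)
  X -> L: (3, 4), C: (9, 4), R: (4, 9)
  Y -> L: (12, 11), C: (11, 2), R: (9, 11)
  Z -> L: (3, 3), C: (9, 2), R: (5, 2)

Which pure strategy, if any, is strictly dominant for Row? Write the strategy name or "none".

Y vs W: L: 12>7, C: 11>1, R: 9>6.
Y vs X: L: 12>3, C: 11>9, R: 9>4.
Y vs Z: L: 12>3, C: 11>9, R: 9>5.
Y strictly beats every other strategy against every opponent action, so it is strictly dominant.

Y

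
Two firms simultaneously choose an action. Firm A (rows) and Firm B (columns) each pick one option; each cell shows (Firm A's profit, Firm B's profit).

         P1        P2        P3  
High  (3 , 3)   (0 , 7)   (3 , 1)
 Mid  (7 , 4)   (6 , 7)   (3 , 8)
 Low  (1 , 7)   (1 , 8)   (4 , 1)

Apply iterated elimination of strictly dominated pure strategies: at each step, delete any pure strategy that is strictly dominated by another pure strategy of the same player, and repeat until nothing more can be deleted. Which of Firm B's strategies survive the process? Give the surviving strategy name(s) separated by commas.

P2, P3

Firm B's strategy P1 is strictly dominated by P2 (High: 7>3, Mid: 7>4, Low: 8>7) and is removed.
Row High is eliminated: Low beats it against every remaining column (P2: 1>0, P3: 4>3).
Among the remaining strategies, none is strictly dominated by another pure strategy of the same player, so the elimination stops.
Surviving strategies — Firm A: {Mid, Low}; Firm B: {P2, P3}.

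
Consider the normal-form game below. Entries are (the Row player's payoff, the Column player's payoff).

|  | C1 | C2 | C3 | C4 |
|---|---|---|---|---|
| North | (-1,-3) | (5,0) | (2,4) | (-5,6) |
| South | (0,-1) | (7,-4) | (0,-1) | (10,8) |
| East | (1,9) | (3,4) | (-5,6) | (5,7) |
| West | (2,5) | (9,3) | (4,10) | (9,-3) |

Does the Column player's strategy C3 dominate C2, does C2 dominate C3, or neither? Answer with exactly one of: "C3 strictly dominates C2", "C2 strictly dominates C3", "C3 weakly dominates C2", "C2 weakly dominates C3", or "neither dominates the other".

C3 strictly dominates C2

Compare C3 to C2 across every action of the Row player: North: 4>0, South: -1>-4, East: 6>4, West: 10>3.
Every comparison favours C3, so C3 strictly dominates C2.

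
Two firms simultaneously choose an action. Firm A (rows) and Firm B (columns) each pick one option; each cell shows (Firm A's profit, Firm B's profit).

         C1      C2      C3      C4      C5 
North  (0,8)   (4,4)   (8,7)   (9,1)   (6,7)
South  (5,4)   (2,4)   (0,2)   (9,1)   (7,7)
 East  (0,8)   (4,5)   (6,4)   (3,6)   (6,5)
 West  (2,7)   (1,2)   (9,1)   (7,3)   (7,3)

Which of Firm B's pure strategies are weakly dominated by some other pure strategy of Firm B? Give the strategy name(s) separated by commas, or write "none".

C2, C3, C4

C1 is not dominated — it holds its own against C2 at North (8>4); C3 at North (8>7); C4 at North (8>1); C5 at North (8>7).
C1 weakly dominates C2 — North: 8>4, South: 4=4, East: 8>5, West: 7>2.
C3: dominated, since C1 does at least as well everywhere (North: 8>7, South: 4>2, East: 8>4, West: 7>1).
C4 is weakly dominated by C1 (North: 8>1, South: 4>1, East: 8>6, West: 7>3).
Nothing dominates C5: C1 at South (7>4); C2 at North (7>4); C3 at South (7>2); C4 at North (7>1).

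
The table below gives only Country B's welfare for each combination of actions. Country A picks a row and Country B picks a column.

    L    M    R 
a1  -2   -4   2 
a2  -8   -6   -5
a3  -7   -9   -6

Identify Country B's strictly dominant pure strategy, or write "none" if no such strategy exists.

R vs L: a1: 2>-2, a2: -5>-8, a3: -6>-7.
R vs M: a1: 2>-4, a2: -5>-6, a3: -6>-9.
R strictly beats every other strategy against every opponent action, so it is strictly dominant.

R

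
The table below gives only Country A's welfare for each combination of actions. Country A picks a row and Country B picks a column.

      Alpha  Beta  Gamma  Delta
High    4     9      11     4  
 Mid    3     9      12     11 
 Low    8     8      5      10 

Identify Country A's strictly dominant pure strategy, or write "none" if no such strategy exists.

High fails to dominate Mid at Beta (9=9).
Mid fails to dominate High at Alpha (3<4).
Low fails to dominate High at Beta (8<9).
No single strategy dominates all the others.

none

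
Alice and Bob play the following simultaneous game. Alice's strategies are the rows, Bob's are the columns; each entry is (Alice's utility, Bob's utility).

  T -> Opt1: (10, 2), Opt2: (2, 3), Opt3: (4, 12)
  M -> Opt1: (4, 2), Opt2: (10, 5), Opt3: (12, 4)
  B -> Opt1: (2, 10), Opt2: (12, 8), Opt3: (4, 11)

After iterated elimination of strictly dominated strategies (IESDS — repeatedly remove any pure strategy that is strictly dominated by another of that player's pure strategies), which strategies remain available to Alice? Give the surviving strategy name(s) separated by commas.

M, B

For Bob, Opt3 strictly dominates Opt1 on the remaining rows (T: 12>2, M: 4>2, B: 11>10); eliminate Opt1.
Alice's strategy T is strictly dominated by M (Opt2: 10>2, Opt3: 12>4) and is removed.
Among the remaining strategies, none is strictly dominated by another pure strategy of the same player, so the elimination stops.
Surviving strategies — Alice: {M, B}; Bob: {Opt2, Opt3}.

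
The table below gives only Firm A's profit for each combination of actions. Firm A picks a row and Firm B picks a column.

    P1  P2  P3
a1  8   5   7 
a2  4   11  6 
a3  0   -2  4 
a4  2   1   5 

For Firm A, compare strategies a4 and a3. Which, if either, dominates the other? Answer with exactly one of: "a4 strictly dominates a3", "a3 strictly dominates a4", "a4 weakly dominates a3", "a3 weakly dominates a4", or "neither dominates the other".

Compare a4 to a3 across every action of Firm B: P1: 2>0, P2: 1>-2, P3: 5>4.
a4 gives a strictly higher payoff against every action of Firm B, so a4 strictly dominates a3.

a4 strictly dominates a3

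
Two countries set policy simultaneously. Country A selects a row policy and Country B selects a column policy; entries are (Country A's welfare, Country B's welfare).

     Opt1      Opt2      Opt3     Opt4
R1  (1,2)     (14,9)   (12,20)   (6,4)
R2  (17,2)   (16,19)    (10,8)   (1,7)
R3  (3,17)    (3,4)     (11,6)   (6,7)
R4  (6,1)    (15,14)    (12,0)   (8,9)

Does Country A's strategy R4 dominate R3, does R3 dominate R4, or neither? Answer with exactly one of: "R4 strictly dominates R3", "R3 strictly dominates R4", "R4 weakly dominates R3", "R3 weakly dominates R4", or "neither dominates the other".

R4's payoffs vs R3's, by Country B's action — Opt1: 6>3, Opt2: 15>3, Opt3: 12>11, Opt4: 8>6.
Every comparison favours R4, so R4 strictly dominates R3.

R4 strictly dominates R3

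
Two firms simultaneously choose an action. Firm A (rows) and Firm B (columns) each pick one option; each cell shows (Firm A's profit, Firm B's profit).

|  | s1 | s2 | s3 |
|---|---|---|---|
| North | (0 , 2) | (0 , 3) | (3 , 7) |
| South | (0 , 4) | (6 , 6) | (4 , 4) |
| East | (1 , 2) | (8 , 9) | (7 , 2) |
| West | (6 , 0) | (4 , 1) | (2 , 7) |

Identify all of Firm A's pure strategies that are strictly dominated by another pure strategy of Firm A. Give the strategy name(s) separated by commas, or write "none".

North: dominated, since East does at least as well everywhere (s1: 1>0, s2: 8>0, s3: 7>3).
East strictly dominates South — s1: 1>0, s2: 8>6, s3: 7>4.
East is not dominated — it holds its own against North at s1 (1>0); South at s1 (1>0); West at s2 (8>4).
West: no other strategy beats it everywhere (North at s1 (6>0); South at s1 (6>0); East at s1 (6>1)).

North, South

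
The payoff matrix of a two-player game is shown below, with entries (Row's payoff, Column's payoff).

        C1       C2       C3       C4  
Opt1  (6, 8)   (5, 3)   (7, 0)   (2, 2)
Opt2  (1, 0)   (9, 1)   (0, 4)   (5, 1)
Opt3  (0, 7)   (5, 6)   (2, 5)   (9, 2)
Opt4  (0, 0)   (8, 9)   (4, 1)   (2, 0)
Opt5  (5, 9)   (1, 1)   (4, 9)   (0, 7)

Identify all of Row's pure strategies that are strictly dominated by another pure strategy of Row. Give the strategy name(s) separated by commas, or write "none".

Opt5

Opt1: no other strategy beats it everywhere (Opt2 at C1 (6>1); Opt3 at C1 (6>0); Opt4 at C1 (6>0); Opt5 at C1 (6>5)).
Nothing dominates Opt2: Opt1 at C2 (9>5); Opt3 at C1 (1>0); Opt4 at C1 (1>0); Opt5 at C2 (9>1).
Opt3 is not dominated — it holds its own against Opt1 at C2 (5=5); Opt2 at C3 (2>0); Opt4 at C1 (0=0); Opt5 at C2 (5>1).
Opt4: no other strategy beats it everywhere (Opt1 at C2 (8>5); Opt2 at C3 (4>0); Opt3 at C1 (0=0); Opt5 at C2 (8>1)).
Opt5: dominated, since Opt1 does at least as well everywhere (C1: 6>5, C2: 5>1, C3: 7>4, C4: 2>0).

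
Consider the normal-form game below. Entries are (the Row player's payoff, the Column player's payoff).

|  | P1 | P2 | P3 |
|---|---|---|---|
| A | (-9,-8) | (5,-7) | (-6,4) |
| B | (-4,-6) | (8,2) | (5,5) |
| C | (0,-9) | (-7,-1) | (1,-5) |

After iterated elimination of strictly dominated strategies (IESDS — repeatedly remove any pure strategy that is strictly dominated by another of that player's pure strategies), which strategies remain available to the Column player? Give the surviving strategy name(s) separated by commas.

Row A is eliminated: B beats it against every remaining column (P1: -4>-9, P2: 8>5, P3: 5>-6).
The Column player's strategy P1 is strictly dominated by P2 (B: 2>-6, C: -1>-9) and is removed.
Row C is eliminated: B beats it against every remaining column (P2: 8>-7, P3: 5>1).
The Column player's strategy P2 is strictly dominated by P3 (B: 5>2) and is removed.
Among the remaining strategies, none is strictly dominated by another pure strategy of the same player, so the elimination stops.
Surviving strategies — the Row player: {B}; the Column player: {P3}.

P3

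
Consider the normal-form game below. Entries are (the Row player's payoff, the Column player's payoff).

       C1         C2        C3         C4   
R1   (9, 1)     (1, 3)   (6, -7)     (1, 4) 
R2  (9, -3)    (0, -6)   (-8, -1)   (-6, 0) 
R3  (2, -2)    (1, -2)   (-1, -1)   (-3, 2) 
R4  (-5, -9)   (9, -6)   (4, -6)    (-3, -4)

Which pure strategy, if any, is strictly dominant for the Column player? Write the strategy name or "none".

C4

C4 vs C1: R1: 4>1, R2: 0>-3, R3: 2>-2, R4: -4>-9.
C4 vs C2: R1: 4>3, R2: 0>-6, R3: 2>-2, R4: -4>-6.
C4 vs C3: R1: 4>-7, R2: 0>-1, R3: 2>-1, R4: -4>-6.
C4 strictly beats every other strategy against every opponent action, so it is strictly dominant.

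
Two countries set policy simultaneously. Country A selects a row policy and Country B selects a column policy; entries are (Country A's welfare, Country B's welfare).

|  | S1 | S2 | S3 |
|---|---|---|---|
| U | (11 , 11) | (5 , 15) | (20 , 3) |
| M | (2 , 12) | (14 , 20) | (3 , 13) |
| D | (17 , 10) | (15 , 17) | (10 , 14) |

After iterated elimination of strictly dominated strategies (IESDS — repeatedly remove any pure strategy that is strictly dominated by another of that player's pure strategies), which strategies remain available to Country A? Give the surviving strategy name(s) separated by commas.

D

Country A's strategy M is strictly dominated by D (S1: 17>2, S2: 15>14, S3: 10>3) and is removed.
Country B's strategy S1 is strictly dominated by S2 (U: 15>11, D: 17>10) and is removed.
For Country B, S2 strictly dominates S3 on the remaining rows (U: 15>3, D: 17>14); eliminate S3.
Row U is eliminated: D beats it against every remaining column (S2: 15>5).
Among the remaining strategies, none is strictly dominated by another pure strategy of the same player, so the elimination stops.
Surviving strategies — Country A: {D}; Country B: {S2}.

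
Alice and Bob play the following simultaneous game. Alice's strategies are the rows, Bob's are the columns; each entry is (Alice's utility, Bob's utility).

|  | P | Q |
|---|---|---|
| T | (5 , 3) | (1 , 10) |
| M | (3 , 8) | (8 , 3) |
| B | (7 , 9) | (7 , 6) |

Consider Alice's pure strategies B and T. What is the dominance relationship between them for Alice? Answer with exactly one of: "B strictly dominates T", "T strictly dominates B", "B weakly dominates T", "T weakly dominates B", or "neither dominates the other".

B strictly dominates T

B's payoffs vs T's, by Bob's action — P: 7>5, Q: 7>1.
Every comparison favours B, so B strictly dominates T.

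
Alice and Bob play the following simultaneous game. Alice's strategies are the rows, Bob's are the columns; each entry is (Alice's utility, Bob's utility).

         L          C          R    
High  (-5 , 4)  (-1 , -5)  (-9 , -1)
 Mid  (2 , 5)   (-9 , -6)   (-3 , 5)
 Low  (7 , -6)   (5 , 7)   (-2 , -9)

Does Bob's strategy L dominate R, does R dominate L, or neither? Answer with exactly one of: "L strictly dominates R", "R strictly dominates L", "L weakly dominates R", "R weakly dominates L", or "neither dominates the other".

L weakly dominates R

L's payoffs vs R's, by Alice's action — High: 4>-1, Mid: 5=5, Low: -6>-9.
L is at least as good everywhere and strictly better somewhere (tied only at Mid), so L weakly but not strictly dominates R.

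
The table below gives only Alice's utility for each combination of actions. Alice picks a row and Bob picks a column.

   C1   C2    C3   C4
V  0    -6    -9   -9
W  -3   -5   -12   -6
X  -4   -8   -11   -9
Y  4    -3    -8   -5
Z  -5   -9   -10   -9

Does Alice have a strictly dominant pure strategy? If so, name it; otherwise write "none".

Y vs V: C1: 4>0, C2: -3>-6, C3: -8>-9, C4: -5>-9.
Y vs W: C1: 4>-3, C2: -3>-5, C3: -8>-12, C4: -5>-6.
Y vs X: C1: 4>-4, C2: -3>-8, C3: -8>-11, C4: -5>-9.
Y vs Z: C1: 4>-5, C2: -3>-9, C3: -8>-10, C4: -5>-9.
Y strictly beats every other strategy against every opponent action, so it is strictly dominant.

Y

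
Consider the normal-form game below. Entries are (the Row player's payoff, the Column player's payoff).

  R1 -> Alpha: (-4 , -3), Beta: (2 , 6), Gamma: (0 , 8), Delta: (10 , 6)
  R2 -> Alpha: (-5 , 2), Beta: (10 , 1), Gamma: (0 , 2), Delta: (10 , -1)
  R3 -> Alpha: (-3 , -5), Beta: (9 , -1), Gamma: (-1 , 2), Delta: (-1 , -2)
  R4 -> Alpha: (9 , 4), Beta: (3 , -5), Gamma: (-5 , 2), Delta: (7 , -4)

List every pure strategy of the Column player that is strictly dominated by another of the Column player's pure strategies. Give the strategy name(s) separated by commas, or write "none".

Nothing dominates Alpha: Beta at R2 (2>1); Gamma at R2 (2=2); Delta at R2 (2>-1).
Gamma strictly dominates Beta — R1: 8>6, R2: 2>1, R3: 2>-1, R4: 2>-5.
Gamma is not dominated — it holds its own against Alpha at R1 (8>-3); Beta at R1 (8>6); Delta at R1 (8>6).
Delta: dominated, since Gamma does at least as well everywhere (R1: 8>6, R2: 2>-1, R3: 2>-2, R4: 2>-4).

Beta, Delta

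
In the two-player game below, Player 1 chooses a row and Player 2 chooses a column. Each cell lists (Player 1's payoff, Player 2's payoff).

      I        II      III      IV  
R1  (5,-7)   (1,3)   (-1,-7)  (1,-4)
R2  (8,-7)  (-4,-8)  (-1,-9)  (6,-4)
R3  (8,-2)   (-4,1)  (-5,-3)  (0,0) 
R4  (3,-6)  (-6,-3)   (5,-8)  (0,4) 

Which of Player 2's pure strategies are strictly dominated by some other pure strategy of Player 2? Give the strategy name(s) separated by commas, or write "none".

I, III

IV strictly dominates I — R1: -4>-7, R2: -4>-7, R3: 0>-2, R4: 4>-6.
II is not dominated — it holds its own against I at R1 (3>-7); III at R1 (3>-7); IV at R1 (3>-4).
II strictly dominates III — R1: 3>-7, R2: -8>-9, R3: 1>-3, R4: -3>-8.
IV is not dominated — it holds its own against I at R1 (-4>-7); II at R2 (-4>-8); III at R1 (-4>-7).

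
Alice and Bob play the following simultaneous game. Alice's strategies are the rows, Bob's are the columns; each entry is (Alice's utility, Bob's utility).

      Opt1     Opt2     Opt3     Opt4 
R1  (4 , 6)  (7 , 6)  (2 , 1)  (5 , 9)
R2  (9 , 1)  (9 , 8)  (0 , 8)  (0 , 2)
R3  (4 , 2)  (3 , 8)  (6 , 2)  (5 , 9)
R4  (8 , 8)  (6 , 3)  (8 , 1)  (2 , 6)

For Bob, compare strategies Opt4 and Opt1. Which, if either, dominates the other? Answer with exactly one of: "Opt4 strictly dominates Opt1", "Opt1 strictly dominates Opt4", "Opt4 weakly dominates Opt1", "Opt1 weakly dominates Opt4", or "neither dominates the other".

Compare Opt4 to Opt1 across every action of Alice: R1: 9>6, R2: 2>1, R3: 9>2, R4: 6<8.
Opt4 does better at R1, R2, R3 but worse at R4; neither strategy dominates the other.

neither dominates the other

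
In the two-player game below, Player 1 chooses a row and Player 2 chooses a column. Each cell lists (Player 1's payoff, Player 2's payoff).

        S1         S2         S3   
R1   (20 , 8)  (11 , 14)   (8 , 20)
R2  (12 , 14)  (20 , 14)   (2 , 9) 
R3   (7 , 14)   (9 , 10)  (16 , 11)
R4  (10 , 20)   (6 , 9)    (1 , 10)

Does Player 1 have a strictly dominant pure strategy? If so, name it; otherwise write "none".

R1 fails to dominate R2 at S2 (11<20).
R2 fails to dominate R1 at S1 (12<20).
R3 fails to dominate R1 at S1 (7<20).
R4 fails to dominate R1 at S1 (10<20).
No single strategy dominates all the others.

none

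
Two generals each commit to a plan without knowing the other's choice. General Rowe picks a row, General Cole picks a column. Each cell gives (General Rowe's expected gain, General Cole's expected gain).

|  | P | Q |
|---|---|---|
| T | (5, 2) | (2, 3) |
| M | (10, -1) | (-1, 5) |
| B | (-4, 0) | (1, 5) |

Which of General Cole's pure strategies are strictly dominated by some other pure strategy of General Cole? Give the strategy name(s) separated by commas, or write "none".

P

Q strictly dominates P — T: 3>2, M: 5>-1, B: 5>0.
Q: no other strategy beats it everywhere (P at T (3>2)).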